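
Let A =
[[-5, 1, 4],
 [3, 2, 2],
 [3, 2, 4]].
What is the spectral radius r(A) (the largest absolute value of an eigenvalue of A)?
r(A) ≈ 6.6087

The eigenvalues of A are the roots of its characteristic polynomial. With M = A (coefficients from the trace, the sum of principal 2x2 minors, and det A):
  p(λ) = det(λ I - M) = λ^3 - λ^2 - 41λ + 26.
No integer candidate from the rational root theorem (±divisors of 26) is a root, so the roots are irrational. The cubic discriminant is Δ = 278405 > 0, so there are three distinct real roots. p(-7) = -79 and p(-6) = 20 have opposite signs, so a root lies in (-7, -6); Newton's method refines it to λ ≈ -6.2392. p(0) = 26 and p(1) = -15 have opposite signs, so a root lies in (0, 1); Newton's method refines it to λ ≈ 0.6306. p(6) = -40 and p(7) = 33 have opposite signs, so a root lies in (6, 7); Newton's method refines it to λ ≈ 6.6087. Check (Vieta): the three roots sum to 1, matching tr M = 1.
Thus the eigenvalues (to 4 decimals) are -6.2392 (modulus 6.2392); 0.6306 (modulus 0.6306); 6.6087 (modulus 6.6087). The spectral radius is the largest modulus: r(A) ≈ 6.6087. (Cross-check: r(A) ≤ ||A||_2 ≈ 6.7089; equality holds whenever A is normal, though it can also hold for some non-normal A.)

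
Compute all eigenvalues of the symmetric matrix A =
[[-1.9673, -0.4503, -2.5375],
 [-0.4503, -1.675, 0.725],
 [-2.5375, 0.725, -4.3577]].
sigma(A) ≈ {-6, -2, 0}

A is real symmetric, so its spectrum consists of real eigenvalues. Expanding the characteristic polynomial of the displayed matrix gives
  det(λ I - A) = p(λ) = λ^3 + (8)λ^2 + (12)λ + (0).
Solving p(λ) = 0 yields eigenvalues ≈ -6, -2, 0. (A is shown rounded to 4 decimals, so these recover the underlying integer eigenvalues to within that precision.)
Verification: the trace of A = -8 equals the sum of eigenvalues -8, and det(A) ≈ 0.0001 matches the eigenvalue product 0.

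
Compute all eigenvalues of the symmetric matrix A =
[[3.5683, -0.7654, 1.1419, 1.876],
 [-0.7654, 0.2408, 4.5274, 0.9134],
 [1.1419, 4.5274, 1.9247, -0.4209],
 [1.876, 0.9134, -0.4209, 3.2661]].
sigma(A) ≈ {-4, 2, 5, 6}

A is real symmetric, so its spectrum consists of real eigenvalues. Expanding the characteristic polynomial of the displayed matrix gives
  det(λ I - A) = p(λ) = λ^4 + (-9)λ^3 + (0)λ^2 + (147.996)λ + (-239.9896).
Solving p(λ) = 0 yields eigenvalues ≈ -4, 2, 5, 6. (A is shown rounded to 4 decimals, so these recover the underlying integer eigenvalues to within that precision.)
Verification: the trace of A = 9 equals the sum of eigenvalues 9, and det(A) ≈ -239.9896 matches the eigenvalue product -240.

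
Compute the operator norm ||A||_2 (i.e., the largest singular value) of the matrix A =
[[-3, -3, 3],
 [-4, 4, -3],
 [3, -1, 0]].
||A||_2 ≈ 7.0345 (= sqrt(largest eigenvalue of A^T A))

||A||_2 = sigma_max(A) = sqrt(lambda_max(A^T A)). Form the symmetric matrix M = A^T A =
[[34, -10, 3],
 [-10, 26, -21],
 [3, -21, 18]].
Its characteristic polynomial (trace, sum of principal 2x2 minors, determinant of M give the coefficients) is
  p(λ) = det(λ I - M) = λ^3 - 78λ^2 + 1414λ - 144.
No integer candidate from the rational root theorem (±divisors of 144) is a root, so the roots are irrational. The cubic discriminant is Δ = 867716528 > 0, so there are three distinct real roots. p(0) = -144 and p(1) = 1193 have opposite signs, so a root lies in (0, 1); Newton's method refines it to λ ≈ 0.1024. p(28) = 248 and p(29) = -347 have opposite signs, so a root lies in (28, 29); Newton's method refines it to λ ≈ 28.4138. p(49) = -487 and p(50) = 556 have opposite signs, so a root lies in (49, 50); Newton's method refines it to λ ≈ 49.4838. Check (Vieta): the three roots sum to 78, matching tr M = 78.
So the eigenvalues of A^T A are ≈ 0.1024, 28.4138, 49.4838 (all ≥ 0, as they must be for A^T A). The largest is λ_max ≈ 49.4838, hence ||A||_2 = sqrt(λ_max) ≈ 7.0345.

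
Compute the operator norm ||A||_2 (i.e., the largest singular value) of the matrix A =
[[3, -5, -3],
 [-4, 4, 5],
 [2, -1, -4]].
||A||_2 ≈ 10.6813 (= sqrt(largest eigenvalue of A^T A))

||A||_2 = sigma_max(A) = sqrt(lambda_max(A^T A)). Form the symmetric matrix M = A^T A =
[[29, -33, -37],
 [-33, 42, 39],
 [-37, 39, 50]].
Its characteristic polynomial (trace, sum of principal 2x2 minors, determinant of M give the coefficients) is
  p(λ) = det(λ I - M) = λ^3 - 121λ^2 + 789λ - 81.
No integer candidate from the rational root theorem (±divisors of 81) is a root, so the roots are irrational. The cubic discriminant is Δ = 6714684576 > 0, so there are three distinct real roots. p(0) = -81 and p(1) = 588 have opposite signs, so a root lies in (0, 1); Newton's method refines it to λ ≈ 0.1043. p(6) = 513 and p(7) = -144 have opposite signs, so a root lies in (6, 7); Newton's method refines it to λ ≈ 6.805. p(114) = -1107 and p(115) = 11304 have opposite signs, so a root lies in (114, 115); Newton's method refines it to λ ≈ 114.0907. Check (Vieta): the three roots sum to 121, matching tr M = 121.
So the eigenvalues of A^T A are ≈ 0.1043, 6.805, 114.0907 (all ≥ 0, as they must be for A^T A). The largest is λ_max ≈ 114.0907, hence ||A||_2 = sqrt(λ_max) ≈ 10.6813.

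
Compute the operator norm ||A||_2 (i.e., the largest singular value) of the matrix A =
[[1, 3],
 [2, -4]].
||A||_2 = sqrt((30 + sqrt(500))/2) ≈ 5.1167 (= sqrt(largest eigenvalue of A^T A))

||A||_2 = sigma_max(A) = sqrt(lambda_max(A^T A)). Form the symmetric matrix M = A^T A =
[[5, -5],
 [-5, 25]].
Its characteristic polynomial (trace, determinant of M give the coefficients) is
  p(λ) = det(λ I - M) = λ^2 - 30λ + 100.
For λ^2 - 30λ + 100 the discriminant is 500. It is nonnegative but not a perfect square, so the roots are real and irrational: λ = (30 ± sqrt(500))/2 ≈ 26.1803, 3.8197.
So the eigenvalues of A^T A are ≈ 3.8197, 26.1803 (all ≥ 0, as they must be for A^T A). The largest is λ_max = (30 + sqrt(500))/2 ≈ 26.1803, hence ||A||_2 = sqrt(λ_max) = sqrt((30 + sqrt(500))/2) ≈ 5.1167.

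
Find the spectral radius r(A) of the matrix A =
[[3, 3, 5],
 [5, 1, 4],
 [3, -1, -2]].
r(A) ≈ 7.045

The eigenvalues of A are the roots of its characteristic polynomial. With M = A (coefficients from the trace, the sum of principal 2x2 minors, and det A):
  p(λ) = det(λ I - M) = λ^3 - 2λ^2 - 31λ - 32.
No integer candidate from the rational root theorem (±divisors of 32) is a root, so the roots are irrational. The cubic discriminant is Δ = 58624 > 0, so there are three distinct real roots. p(-4) = -4 and p(-3) = 16 have opposite signs, so a root lies in (-4, -3); Newton's method refines it to λ ≈ -3.8719. p(-2) = 14 and p(-1) = -4 have opposite signs, so a root lies in (-2, -1); Newton's method refines it to λ ≈ -1.1731. p(7) = -4 and p(8) = 104 have opposite signs, so a root lies in (7, 8); Newton's method refines it to λ ≈ 7.045. Check (Vieta): the three roots sum to 2, matching tr M = 2.
Thus the eigenvalues (to 4 decimals) are -3.8719 (modulus 3.8719); -1.1731 (modulus 1.1731); 7.045 (modulus 7.045). The spectral radius is the largest modulus: r(A) ≈ 7.045. (Cross-check: r(A) ≤ ||A||_2 ≈ 8.9739; equality holds whenever A is normal, though it can also hold for some non-normal A.)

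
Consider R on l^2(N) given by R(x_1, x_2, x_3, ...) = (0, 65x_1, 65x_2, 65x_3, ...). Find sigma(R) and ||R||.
sigma(R) = closed disk {z in C : |z| ≤ 65}; ||R|| = 65

Note R = 65·U where U is the unit right shift (U x)_k = x_{k-1} (with x_0 := 0); so ||R|| = 65||U|| and sigma(R) = 65·sigma(U). ||R x||^2 = sum_{k≥1} |65x_k|^2 = 4225||x||^2, so ||R|| = 65 and sigma(R) ⊂ {|z| ≤ 65}. For any |lambda| < 65, the equation (R - lambda I) x = 0 forces x_1 = 0, then 65x_k = lambda x_{k+1} ⇒ x = 0, so R has no eigenvalues. But (R - lambda I) is not surjective for |lambda| < 65: solving (R - lambda I) x = e_1 would require x_n proportional to (lambda/65)^(-n), which is not in l^2. So every |lambda| < 65 lies in the residual spectrum. The boundary |lambda| = 65 is in the approximate point spectrum (the spectrum is closed). Hence sigma(R) is the closed disk of radius 65.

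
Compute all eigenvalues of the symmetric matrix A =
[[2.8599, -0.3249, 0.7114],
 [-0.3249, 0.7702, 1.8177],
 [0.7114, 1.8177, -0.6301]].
sigma(A) ≈ {-2, 2, 3}

A is real symmetric, so its spectrum consists of real eigenvalues. Expanding the characteristic polynomial of the displayed matrix gives
  det(λ I - A) = p(λ) = λ^3 + (-3)λ^2 + (-4)λ + (12).
Solving p(λ) = 0 yields eigenvalues ≈ -2, 2, 3. (A is shown rounded to 4 decimals, so these recover the underlying integer eigenvalues to within that precision.)
Verification: the trace of A = 3 equals the sum of eigenvalues 3, and det(A) ≈ -12.0007 matches the eigenvalue product -12.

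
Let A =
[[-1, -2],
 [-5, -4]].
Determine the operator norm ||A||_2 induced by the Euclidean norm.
||A||_2 = sqrt((46 + sqrt(1972))/2) ≈ 6.7234 (= sqrt(largest eigenvalue of A^T A))

||A||_2 = sigma_max(A) = sqrt(lambda_max(A^T A)). Form the symmetric matrix M = A^T A =
[[26, 22],
 [22, 20]].
Its characteristic polynomial (trace, determinant of M give the coefficients) is
  p(λ) = det(λ I - M) = λ^2 - 46λ + 36.
For λ^2 - 46λ + 36 the discriminant is 1972. It is nonnegative but not a perfect square, so the roots are real and irrational: λ = (46 ± sqrt(1972))/2 ≈ 45.2036, 0.7964.
So the eigenvalues of A^T A are ≈ 0.7964, 45.2036 (all ≥ 0, as they must be for A^T A). The largest is λ_max = (46 + sqrt(1972))/2 ≈ 45.2036, hence ||A||_2 = sqrt(λ_max) = sqrt((46 + sqrt(1972))/2) ≈ 6.7234.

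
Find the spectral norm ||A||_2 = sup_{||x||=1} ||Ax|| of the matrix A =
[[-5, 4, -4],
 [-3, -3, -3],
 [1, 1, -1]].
||A||_2 ≈ 7.9534 (= sqrt(largest eigenvalue of A^T A))

||A||_2 = sigma_max(A) = sqrt(lambda_max(A^T A)). Form the symmetric matrix M = A^T A =
[[35, -10, 28],
 [-10, 26, -8],
 [28, -8, 26]].
Its characteristic polynomial (trace, sum of principal 2x2 minors, determinant of M give the coefficients) is
  p(λ) = det(λ I - M) = λ^3 - 87λ^2 + 1548λ - 2916.
No integer candidate from the rational root theorem (±divisors of 2916) is a root, so the roots are irrational. The cubic discriminant is Δ = 2458222992 > 0, so there are three distinct real roots. p(2) = -160 and p(3) = 972 have opposite signs, so a root lies in (2, 3); Newton's method refines it to λ ≈ 2.1332. p(21) = 486 and p(22) = -320 have opposite signs, so a root lies in (21, 22); Newton's method refines it to λ ≈ 21.6096. p(63) = -648 and p(64) = 1948 have opposite signs, so a root lies in (63, 64); Newton's method refines it to λ ≈ 63.2572. Check (Vieta): the three roots sum to 87, matching tr M = 87.
So the eigenvalues of A^T A are ≈ 2.1332, 21.6096, 63.2572 (all ≥ 0, as they must be for A^T A). The largest is λ_max ≈ 63.2572, hence ||A||_2 = sqrt(λ_max) ≈ 7.9534.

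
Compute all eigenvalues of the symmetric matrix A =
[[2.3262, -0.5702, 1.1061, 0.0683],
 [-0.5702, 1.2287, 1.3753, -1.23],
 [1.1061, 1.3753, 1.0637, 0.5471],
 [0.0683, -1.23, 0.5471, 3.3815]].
sigma(A) ≈ {-1, 2, 3, 4}

A is real symmetric, so its spectrum consists of real eigenvalues. Expanding the characteristic polynomial of the displayed matrix gives
  det(λ I - A) = p(λ) = λ^4 + (-8)λ^3 + (17)λ^2 + (2)λ + (-24.0014).
Solving p(λ) = 0 yields eigenvalues ≈ -1, 2, 3, 4. (A is shown rounded to 4 decimals, so these recover the underlying integer eigenvalues to within that precision.)
Verification: the trace of A = 8 equals the sum of eigenvalues 8, and det(A) ≈ -24.0014 matches the eigenvalue product -24.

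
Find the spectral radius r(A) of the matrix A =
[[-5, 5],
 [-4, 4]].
r(A) = 1

The eigenvalues of A are the roots of its characteristic polynomial. With M = A (coefficients from the trace and determinant):
  p(λ) = det(λ I - M) = λ^2 + λ.
For λ^2 + λ the discriminant is 1. It is a perfect square (1^2), so the roots are rational: λ = (-1 ± 1)/2 = 0, -1.
Thus the eigenvalues (to 4 decimals) are 0 (modulus 0); -1 (modulus 1). The spectral radius is the largest modulus: r(A) = 1. (Cross-check: r(A) ≤ ||A||_2 ≈ 9.0554; equality holds whenever A is normal, though it can also hold for some non-normal A.)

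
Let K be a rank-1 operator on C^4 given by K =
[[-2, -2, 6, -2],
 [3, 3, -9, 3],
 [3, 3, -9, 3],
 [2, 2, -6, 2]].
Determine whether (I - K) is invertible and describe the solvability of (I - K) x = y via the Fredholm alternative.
(I - K) is invertible (det(I - K) = 7 ≠ 0), so for every y in C^4 the equation (I - K) x = y has a unique solution.

K has rank 1, so it is an outer product K = u v^T: every row of K is a multiple of one row vector. Reading off the entries, u = (-2, 3, 3, 2) and v = (1, 1, -3, 1) (row i of K equals u_i·v^T). A rank-one matrix u v^T satisfies K u = u (v·u) and kills the (3)-dimensional subspace v^⊥, so its characteristic polynomial is lambda^3 (lambda - v·u) with v·u = tr K = -6. Hence the eigenvalues of I - K are 1 (multiplicity 3) and 1 - (-6) = 7, so det(I - K) = 7. (Direct check: I - K =
[[3, 2, -6, 2],
 [-3, -2, 9, -3],
 [-3, -3, 10, -3],
 [-2, -2, 6, -1]]
has determinant 7.) The finite-dimensional Fredholm alternative says: either (I - K) is invertible, or ker(I - K) ≠ {0} and then range(I - K) = ker((I - K)^*)^⊥, with dim ker(I - K) = dim ker((I - K)^*). Since det(I - K) ≠ 0, 1 is not an eigenvalue of K and ker(I - K) = {0}, so we are in the first case: for every y there is a unique x = (I - K)^(-1) y. Explicitly, by the Sherman–Morrison formula, (I - u v^T)^(-1) = I + u v^T/(1 - v·u), i.e. (I - K)^(-1) = I + K/(7).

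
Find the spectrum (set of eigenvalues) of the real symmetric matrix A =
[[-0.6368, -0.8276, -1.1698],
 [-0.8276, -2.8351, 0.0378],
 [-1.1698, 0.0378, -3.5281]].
sigma(A) ≈ {-4, -3, 0}

A is real symmetric, so its spectrum consists of real eigenvalues. Expanding the characteristic polynomial of the displayed matrix gives
  det(λ I - A) = p(λ) = λ^3 + (7)λ^2 + (12)λ + (0).
Solving p(λ) = 0 yields eigenvalues ≈ -4, -3, 0. (A is shown rounded to 4 decimals, so these recover the underlying integer eigenvalues to within that precision.)
Verification: the trace of A = -7 equals the sum of eigenvalues -7, and det(A) ≈ 0.0006 matches the eigenvalue product 0.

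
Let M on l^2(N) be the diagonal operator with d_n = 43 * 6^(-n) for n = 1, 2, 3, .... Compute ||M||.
||M|| = 43/6 (attained at n = 1)

For M diagonal, ||M|| = sup_n |d_n|. The sequence d_n = 43 * 6^(-n) is positive and strictly decreasing (ratio 6^(-1) < 1), so the supremum is d_1 = 43/6. Hence ||M|| = 43/6.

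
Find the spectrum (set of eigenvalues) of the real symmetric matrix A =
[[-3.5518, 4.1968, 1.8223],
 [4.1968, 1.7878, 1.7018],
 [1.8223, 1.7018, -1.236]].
sigma(A) ≈ {-6, -2, 5}

A is real symmetric, so its spectrum consists of real eigenvalues. Expanding the characteristic polynomial of the displayed matrix gives
  det(λ I - A) = p(λ) = λ^3 + (3)λ^2 + (-28)λ + (-59.998).
Solving p(λ) = 0 yields eigenvalues ≈ -6, -2, 5. (A is shown rounded to 4 decimals, so these recover the underlying integer eigenvalues to within that precision.)
Verification: the trace of A = -3 equals the sum of eigenvalues -3, and det(A) ≈ 59.9980 matches the eigenvalue product 60.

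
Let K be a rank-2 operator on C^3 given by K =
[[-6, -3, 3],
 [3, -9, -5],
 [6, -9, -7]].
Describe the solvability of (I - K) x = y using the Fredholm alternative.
(I - K) is invertible (det(I - K) = 128 ≠ 0), so for every y in C^3 the equation (I - K) x = y has a unique solution.

K has rank 2 and factors as K = U V^T = u1 v1^T + u2 v2^T with u1 = (-2, 1, 2), v1 = (3, 0, -2), u2 = (-1, -3, -3), v2 = (0, 3, 1) (multiplying out reproduces the displayed K). The nonzero eigenvalues of U V^T coincide with those of the 2 x 2 matrix G = V^T U = [[v1·u1, v1·u2], [v2·u1, v2·u2]] = [[-10, 3], [5, -12]], and by the Sylvester determinant identity det(I_3 - U V^T) = det(I_2 - V^T U) = det([[11, -3], [-5, 13]]) = (11)(13) - (-3)(-5) = 128. (Direct check: I - K =
[[7, 3, -3],
 [-3, 10, 5],
 [-6, 9, 8]]
has determinant 128.) The finite-dimensional Fredholm alternative says: either (I - K) is invertible, or ker(I - K) ≠ {0} and then range(I - K) = ker((I - K)^*)^⊥, with dim ker(I - K) = dim ker((I - K)^*). Since det(I - K) ≠ 0, 1 is not an eigenvalue of K and ker(I - K) = {0}, so we are in the first case: for every y there is a unique x = (I - K)^(-1) y. (Explicitly, by the Woodbury identity, (I - U V^T)^(-1) = I + U (I_2 - G)^(-1) V^T.)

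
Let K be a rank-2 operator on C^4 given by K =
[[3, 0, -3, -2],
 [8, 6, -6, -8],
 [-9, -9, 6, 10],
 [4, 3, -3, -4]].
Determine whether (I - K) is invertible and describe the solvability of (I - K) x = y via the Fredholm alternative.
(I - K) is invertible (det(I - K) = -17 ≠ 0), so for every y in C^4 the equation (I - K) x = y has a unique solution.

K has rank 2 and factors as K = U V^T = u1 v1^T + u2 v2^T with u1 = (-1, -2, 2, -1), v1 = (-3, 0, 3, 2), u2 = (0, 2, -3, 1), v2 = (1, 3, 0, -2) (multiplying out reproduces the displayed K). The nonzero eigenvalues of U V^T coincide with those of the 2 x 2 matrix G = V^T U = [[v1·u1, v1·u2], [v2·u1, v2·u2]] = [[7, -7], [-5, 4]], and by the Sylvester determinant identity det(I_4 - U V^T) = det(I_2 - V^T U) = det([[-6, 7], [5, -3]]) = (-6)(-3) - (7)(5) = -17. (Direct check: I - K =
[[-2, 0, 3, 2],
 [-8, -5, 6, 8],
 [9, 9, -5, -10],
 [-4, -3, 3, 5]]
has determinant -17.) The finite-dimensional Fredholm alternative says: either (I - K) is invertible, or ker(I - K) ≠ {0} and then range(I - K) = ker((I - K)^*)^⊥, with dim ker(I - K) = dim ker((I - K)^*). Since det(I - K) ≠ 0, 1 is not an eigenvalue of K and ker(I - K) = {0}, so we are in the first case: for every y there is a unique x = (I - K)^(-1) y. (Explicitly, by the Woodbury identity, (I - U V^T)^(-1) = I + U (I_2 - G)^(-1) V^T.)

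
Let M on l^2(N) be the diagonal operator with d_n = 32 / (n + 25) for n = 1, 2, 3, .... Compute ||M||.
||M|| = 16/13 (attained at n = 1)

For M diagonal, ||M|| = sup_n |d_n| = sup_n 32/(n + 25). This is positive and strictly decreasing in n, so the supremum is attained at n = 1: d_1 = 32/(1 + 25) = 16/13. Hence ||M|| = 16/13.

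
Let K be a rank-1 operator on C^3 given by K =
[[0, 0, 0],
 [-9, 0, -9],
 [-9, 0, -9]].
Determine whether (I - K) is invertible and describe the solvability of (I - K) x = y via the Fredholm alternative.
(I - K) is invertible (det(I - K) = 10 ≠ 0), so for every y in C^3 the equation (I - K) x = y has a unique solution.

K has rank 1, so it is an outer product K = u v^T: every row of K is a multiple of one row vector. Reading off the entries, u = (0, -3, -3) and v = (3, 0, 3) (row i of K equals u_i·v^T). A rank-one matrix u v^T satisfies K u = u (v·u) and kills the (2)-dimensional subspace v^⊥, so its characteristic polynomial is lambda^2 (lambda - v·u) with v·u = tr K = -9. Hence the eigenvalues of I - K are 1 (multiplicity 2) and 1 - (-9) = 10, so det(I - K) = 10. (Direct check: I - K =
[[1, 0, 0],
 [9, 1, 9],
 [9, 0, 10]]
has determinant 10.) The finite-dimensional Fredholm alternative says: either (I - K) is invertible, or ker(I - K) ≠ {0} and then range(I - K) = ker((I - K)^*)^⊥, with dim ker(I - K) = dim ker((I - K)^*). Since det(I - K) ≠ 0, 1 is not an eigenvalue of K and ker(I - K) = {0}, so we are in the first case: for every y there is a unique x = (I - K)^(-1) y. Explicitly, by the Sherman–Morrison formula, (I - u v^T)^(-1) = I + u v^T/(1 - v·u), i.e. (I - K)^(-1) = I + K/(10).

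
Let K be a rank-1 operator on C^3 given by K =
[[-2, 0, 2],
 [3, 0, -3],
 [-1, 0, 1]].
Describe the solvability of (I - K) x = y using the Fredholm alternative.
(I - K) is invertible (det(I - K) = 2 ≠ 0), so for every y in C^3 the equation (I - K) x = y has a unique solution.

K has rank 1, so it is an outer product K = u v^T: every row of K is a multiple of one row vector. Reading off the entries, u = (2, -3, 1) and v = (-1, 0, 1) (row i of K equals u_i·v^T). A rank-one matrix u v^T satisfies K u = u (v·u) and kills the (2)-dimensional subspace v^⊥, so its characteristic polynomial is lambda^2 (lambda - v·u) with v·u = tr K = -1. Hence the eigenvalues of I - K are 1 (multiplicity 2) and 1 - (-1) = 2, so det(I - K) = 2. (Direct check: I - K =
[[3, 0, -2],
 [-3, 1, 3],
 [1, 0, 0]]
has determinant 2.) The finite-dimensional Fredholm alternative says: either (I - K) is invertible, or ker(I - K) ≠ {0} and then range(I - K) = ker((I - K)^*)^⊥, with dim ker(I - K) = dim ker((I - K)^*). Since det(I - K) ≠ 0, 1 is not an eigenvalue of K and ker(I - K) = {0}, so we are in the first case: for every y there is a unique x = (I - K)^(-1) y. Explicitly, by the Sherman–Morrison formula, (I - u v^T)^(-1) = I + u v^T/(1 - v·u), i.e. (I - K)^(-1) = I + K/(2).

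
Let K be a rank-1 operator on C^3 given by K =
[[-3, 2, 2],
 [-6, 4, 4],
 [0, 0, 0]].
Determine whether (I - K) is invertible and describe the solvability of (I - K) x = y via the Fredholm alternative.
(I - K) is singular (det(I - K) = 0, i.e. 1 ∈ sigma(K)). (I - K) x = y is solvable iff y ⊥ ker((I - K)^*) = span{(-3, 2, 2)}, i.e. iff -3y_1 + 2y_2 + 2y_3 = 0. When solvable, the solutions are x = y + c·(1, 2, 0), c arbitrary (ker(I - K) = span{(1, 2, 0)}, dimension 1).

K has rank 1, so it is an outer product K = u v^T: every row of K is a multiple of one row vector. Reading off the entries, u = (1, 2, 0) and v = (-3, 2, 2) (row i of K equals u_i·v^T). A rank-one matrix u v^T satisfies K u = u (v·u) and kills the (2)-dimensional subspace v^⊥, so its characteristic polynomial is lambda^2 (lambda - v·u) with v·u = tr K = 1. Hence the eigenvalues of I - K are 1 (multiplicity 2) and 1 - (1) = 0, so det(I - K) = 0. (Direct check: I - K =
[[4, -2, -2],
 [6, -3, -4],
 [0, 0, 1]]
has determinant 0.) So 1 is an eigenvalue of K and (I - K) is not invertible. The finite-dimensional Fredholm alternative says: either (I - K) is invertible, or ker(I - K) ≠ {0} and then range(I - K) = ker((I - K)^*)^⊥, with dim ker(I - K) = dim ker((I - K)^*). We are in the second case, so we need both kernels. Kernel of I - K: (I - K) u = u - u (v·u) = u - u = 0, so ker(I - K) = span{u} = span{(1, 2, 0)} (it is exactly 1-dimensional because rank(I - K) = 2). Kernel of the adjoint: K is real, so (I - K)^* = I - K^T = I - v u^T, and (I - v u^T) v = v - v (u·v) = 0; hence ker((I - K)^*) = span{v} = span{(-3, 2, 2)}. Therefore (I - K) x = y is solvable iff <y, v> = 0, i.e. iff -3y_1 + 2y_2 + 2y_3 = 0. When this holds, K y = u (v·y) = 0, so (I - K) y = y and x = y is a particular solution; the full solution set is the line x = y + c·u = y + c·(1, 2, 0), c ∈ C.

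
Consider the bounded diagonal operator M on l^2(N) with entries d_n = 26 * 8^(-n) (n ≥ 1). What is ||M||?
||M|| = 13/4 (attained at n = 1)

For M diagonal, ||M|| = sup_n |d_n|. The sequence d_n = 26 * 8^(-n) is positive and strictly decreasing (ratio 8^(-1) < 1), so the supremum is d_1 = 26/8 = 13/4. Hence ||M|| = 13/4.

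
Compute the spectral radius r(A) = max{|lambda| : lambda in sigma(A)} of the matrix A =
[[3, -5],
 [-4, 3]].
r(A) = (6 + sqrt(80))/2 ≈ 7.4721

The eigenvalues of A are the roots of its characteristic polynomial. With M = A (coefficients from the trace and determinant):
  p(λ) = det(λ I - M) = λ^2 - 6λ - 11.
For λ^2 - 6λ - 11 the discriminant is 80. It is nonnegative but not a perfect square, so the roots are real and irrational: λ = (6 ± sqrt(80))/2 ≈ 7.4721, -1.4721.
Thus the eigenvalues (to 4 decimals) are 7.4721 (modulus 7.4721); -1.4721 (modulus 1.4721). The spectral radius is the largest modulus: r(A) = (6 + sqrt(80))/2 ≈ 7.4721. (Cross-check: r(A) ≤ ||A||_2 ≈ 7.5414; equality holds whenever A is normal, though it can also hold for some non-normal A.)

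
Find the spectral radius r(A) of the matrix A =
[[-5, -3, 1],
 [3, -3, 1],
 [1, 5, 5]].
r(A) ≈ 5.7248

The eigenvalues of A are the roots of its characteristic polynomial. With M = A (coefficients from the trace, the sum of principal 2x2 minors, and det A):
  p(λ) = det(λ I - M) = λ^3 + 3λ^2 - 22λ - 160.
No integer candidate from the rational root theorem (±divisors of 160) is a root, so the roots are irrational. The cubic discriminant is Δ = -436892 < 0, so there is one real root and a complex-conjugate pair. p(5) = -70 and p(6) = 32 have opposite signs, so a root lies in (5, 6); Newton's method refines it to λ ≈ 5.7248. Dividing out (λ - (5.7248)) leaves approximately λ^2 + 8.7248λ + 27.9484. For λ^2 + 8.7248λ + 27.9484 the discriminant is -35.6706. It is negative, so the remaining roots are the complex-conjugate pair λ ≈ -4.3624 ± 2.9862i. Their product equals the constant term, so |λ|^2 ≈ 27.9484 and |λ| ≈ 5.2866.
Thus the eigenvalues (to 4 decimals) are 5.7248 (modulus 5.7248); -4.3624 ± 2.9862i (modulus 5.2866). The spectral radius is the largest modulus: r(A) ≈ 5.7248. (Cross-check: r(A) ≤ ||A||_2 ≈ 7.7652; equality holds whenever A is normal, though it can also hold for some non-normal A.)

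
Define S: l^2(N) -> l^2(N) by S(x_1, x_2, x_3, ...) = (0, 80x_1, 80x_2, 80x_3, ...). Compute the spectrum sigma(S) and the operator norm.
sigma(S) = closed disk {z in C : |z| ≤ 80}; ||S|| = 80

Note S = 80·U where U is the unit right shift (U x)_k = x_{k-1} (with x_0 := 0); so ||S|| = 80||U|| and sigma(S) = 80·sigma(U). ||S x||^2 = sum_{k≥1} |80x_k|^2 = 6400||x||^2, so ||S|| = 80 and sigma(S) ⊂ {|z| ≤ 80}. For any |lambda| < 80, the equation (S - lambda I) x = 0 forces x_1 = 0, then 80x_k = lambda x_{k+1} ⇒ x = 0, so S has no eigenvalues. But (S - lambda I) is not surjective for |lambda| < 80: solving (S - lambda I) x = e_1 would require x_n proportional to (lambda/80)^(-n), which is not in l^2. So every |lambda| < 80 lies in the residual spectrum. The boundary |lambda| = 80 is in the approximate point spectrum (the spectrum is closed). Hence sigma(S) is the closed disk of radius 80.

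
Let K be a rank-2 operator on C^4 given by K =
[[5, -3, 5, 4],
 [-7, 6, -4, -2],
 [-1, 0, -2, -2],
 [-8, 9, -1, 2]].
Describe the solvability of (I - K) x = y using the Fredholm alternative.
(I - K) is invertible (det(I - K) = 48 ≠ 0), so for every y in C^4 the equation (I - K) x = y has a unique solution.

K has rank 2 and factors as K = U V^T = u1 v1^T + u2 v2^T with u1 = (-1, 2, 0, 3), v1 = (-3, 3, -1, 0), u2 = (2, -1, -1, 1), v2 = (1, 0, 2, 2) (multiplying out reproduces the displayed K). The nonzero eigenvalues of U V^T coincide with those of the 2 x 2 matrix G = V^T U = [[v1·u1, v1·u2], [v2·u1, v2·u2]] = [[9, -8], [5, 2]], and by the Sylvester determinant identity det(I_4 - U V^T) = det(I_2 - V^T U) = det([[-8, 8], [-5, -1]]) = (-8)(-1) - (8)(-5) = 48. (Direct check: I - K =
[[-4, 3, -5, -4],
 [7, -5, 4, 2],
 [1, 0, 3, 2],
 [8, -9, 1, -1]]
has determinant 48.) The finite-dimensional Fredholm alternative says: either (I - K) is invertible, or ker(I - K) ≠ {0} and then range(I - K) = ker((I - K)^*)^⊥, with dim ker(I - K) = dim ker((I - K)^*). Since det(I - K) ≠ 0, 1 is not an eigenvalue of K and ker(I - K) = {0}, so we are in the first case: for every y there is a unique x = (I - K)^(-1) y. (Explicitly, by the Woodbury identity, (I - U V^T)^(-1) = I + U (I_2 - G)^(-1) V^T.)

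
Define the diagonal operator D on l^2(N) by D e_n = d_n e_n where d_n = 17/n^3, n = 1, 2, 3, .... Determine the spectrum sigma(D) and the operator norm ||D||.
sigma(D) = {17/n^3 : n ≥ 1} ∪ {0}; ||D|| = 17

A bounded diagonal operator on l^2 with diagonal entries d_n has spectrum equal to the closure of {d_n : n ≥ 1}: every d_n is an eigenvalue (with eigenvector e_n), so {d_n} ⊂ sigma(D); the spectrum is closed, so its closure is too; and for lambda not in the closure, (D - lambda I) has bounded inverse (the diagonal entries 1/(d_n - lambda) are bounded). For our sequence d_n = 17/n^3, n = 1, 2, 3, ...:
  - {d_n} = {17/n^3 : n ≥ 1}; the only limit point is 0
  - closure = {17/n^3 : n ≥ 1} ∪ {0}
For the norm: a diagonal operator has ||D|| = sup_n |d_n|. Here d_n = 17/n^3 is positive and decreasing, so sup_n |d_n| = d_1 = 17. So ||D|| = 17.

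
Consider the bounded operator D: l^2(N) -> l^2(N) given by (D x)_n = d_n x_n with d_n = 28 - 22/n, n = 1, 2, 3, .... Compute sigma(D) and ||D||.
sigma(D) = {28 - 22/n : n ≥ 1} ∪ {28}; ||D|| = 28

A bounded diagonal operator on l^2 with diagonal entries d_n has spectrum equal to the closure of {d_n : n ≥ 1}: every d_n is an eigenvalue (with eigenvector e_n), so {d_n} ⊂ sigma(D); the spectrum is closed, so its closure is too; and for lambda not in the closure, (D - lambda I) has bounded inverse (the diagonal entries 1/(d_n - lambda) are bounded). For our sequence d_n = 28 - 22/n, n = 1, 2, 3, ...:
  - {d_n} = {28 - 22/n : n ≥ 1}; the only limit point is 28
  - closure = {28 - 22/n : n ≥ 1} ∪ {28}
For the norm: a diagonal operator has ||D|| = sup_n |d_n|. Here d_n = 28 - 22/n increases monotonically from d_1 = 6 toward 28, with all terms in [6, 28); so sup_n |d_n| = 28 (the supremum is the limit, not attained). So ||D|| = 28.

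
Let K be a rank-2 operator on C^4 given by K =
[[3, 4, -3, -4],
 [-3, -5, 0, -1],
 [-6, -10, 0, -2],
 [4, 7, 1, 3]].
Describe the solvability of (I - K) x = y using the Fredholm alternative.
(I - K) is invertible (det(I - K) = -2 ≠ 0), so for every y in C^4 the equation (I - K) x = y has a unique solution.

K has rank 2 and factors as K = U V^T = u1 v1^T + u2 v2^T with u1 = (1, 1, 2, -2), v1 = (-1, -2, -1, -2), u2 = (-2, 1, 2, -1), v2 = (-2, -3, 1, 1) (multiplying out reproduces the displayed K). The nonzero eigenvalues of U V^T coincide with those of the 2 x 2 matrix G = V^T U = [[v1·u1, v1·u2], [v2·u1, v2·u2]] = [[-1, 0], [-5, 2]], and by the Sylvester determinant identity det(I_4 - U V^T) = det(I_2 - V^T U) = det([[2, 0], [5, -1]]) = (2)(-1) - (0)(5) = -2. (Direct check: I - K =
[[-2, -4, 3, 4],
 [3, 6, 0, 1],
 [6, 10, 1, 2],
 [-4, -7, -1, -2]]
has determinant -2.) The finite-dimensional Fredholm alternative says: either (I - K) is invertible, or ker(I - K) ≠ {0} and then range(I - K) = ker((I - K)^*)^⊥, with dim ker(I - K) = dim ker((I - K)^*). Since det(I - K) ≠ 0, 1 is not an eigenvalue of K and ker(I - K) = {0}, so we are in the first case: for every y there is a unique x = (I - K)^(-1) y. (Explicitly, by the Woodbury identity, (I - U V^T)^(-1) = I + U (I_2 - G)^(-1) V^T.)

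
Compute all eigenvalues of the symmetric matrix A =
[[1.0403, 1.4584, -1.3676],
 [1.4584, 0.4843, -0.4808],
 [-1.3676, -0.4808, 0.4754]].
sigma(A) ≈ {-1, 0, 3}

A is real symmetric, so its spectrum consists of real eigenvalues. Expanding the characteristic polynomial of the displayed matrix gives
  det(λ I - A) = p(λ) = λ^3 + (-2)λ^2 + (-3)λ + (0).
Solving p(λ) = 0 yields eigenvalues ≈ -1, 0, 3. (A is shown rounded to 4 decimals, so these recover the underlying integer eigenvalues to within that precision.)
Verification: the trace of A = 2 equals the sum of eigenvalues 2, and det(A) ≈ 0.0000 matches the eigenvalue product 0.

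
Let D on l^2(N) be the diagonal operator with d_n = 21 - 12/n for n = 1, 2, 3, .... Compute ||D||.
||D|| = 21

For a diagonal operator on l^2 with entries d_n, ||D|| = sup_n |d_n|. Here d_1 = 9, d_2 = 15, ..., and d_n = 21 - 12/n increases monotonically toward 21. All terms lie in [9, 21), so |d_n| = d_n and the supremum is the limit 21, which is not attained by any individual d_n. Hence ||D|| = 21.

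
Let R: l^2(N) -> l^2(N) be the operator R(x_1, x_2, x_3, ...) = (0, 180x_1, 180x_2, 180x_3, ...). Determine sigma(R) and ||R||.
sigma(R) = closed disk {z in C : |z| ≤ 180}; ||R|| = 180

Note R = 180·U where U is the unit right shift (U x)_k = x_{k-1} (with x_0 := 0); so ||R|| = 180||U|| and sigma(R) = 180·sigma(U). ||R x||^2 = sum_{k≥1} |180x_k|^2 = 32400||x||^2, so ||R|| = 180 and sigma(R) ⊂ {|z| ≤ 180}. For any |lambda| < 180, the equation (R - lambda I) x = 0 forces x_1 = 0, then 180x_k = lambda x_{k+1} ⇒ x = 0, so R has no eigenvalues. But (R - lambda I) is not surjective for |lambda| < 180: solving (R - lambda I) x = e_1 would require x_n proportional to (lambda/180)^(-n), which is not in l^2. So every |lambda| < 180 lies in the residual spectrum. The boundary |lambda| = 180 is in the approximate point spectrum (the spectrum is closed). Hence sigma(R) is the closed disk of radius 180.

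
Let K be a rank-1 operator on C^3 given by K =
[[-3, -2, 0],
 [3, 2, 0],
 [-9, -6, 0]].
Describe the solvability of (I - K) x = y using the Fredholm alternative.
(I - K) is invertible (det(I - K) = 2 ≠ 0), so for every y in C^3 the equation (I - K) x = y has a unique solution.

K has rank 1, so it is an outer product K = u v^T: every row of K is a multiple of one row vector. Reading off the entries, u = (-1, 1, -3) and v = (3, 2, 0) (row i of K equals u_i·v^T). A rank-one matrix u v^T satisfies K u = u (v·u) and kills the (2)-dimensional subspace v^⊥, so its characteristic polynomial is lambda^2 (lambda - v·u) with v·u = tr K = -1. Hence the eigenvalues of I - K are 1 (multiplicity 2) and 1 - (-1) = 2, so det(I - K) = 2. (Direct check: I - K =
[[4, 2, 0],
 [-3, -1, 0],
 [9, 6, 1]]
has determinant 2.) The finite-dimensional Fredholm alternative says: either (I - K) is invertible, or ker(I - K) ≠ {0} and then range(I - K) = ker((I - K)^*)^⊥, with dim ker(I - K) = dim ker((I - K)^*). Since det(I - K) ≠ 0, 1 is not an eigenvalue of K and ker(I - K) = {0}, so we are in the first case: for every y there is a unique x = (I - K)^(-1) y. Explicitly, by the Sherman–Morrison formula, (I - u v^T)^(-1) = I + u v^T/(1 - v·u), i.e. (I - K)^(-1) = I + K/(2).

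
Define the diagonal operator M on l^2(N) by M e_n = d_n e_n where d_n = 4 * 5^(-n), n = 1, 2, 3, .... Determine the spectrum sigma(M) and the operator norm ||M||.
sigma(M) = {4 * 5^(-n) : n ≥ 1} ∪ {0}; ||M|| = 4/5

A bounded diagonal operator on l^2 with diagonal entries d_n has spectrum equal to the closure of {d_n : n ≥ 1}: every d_n is an eigenvalue (with eigenvector e_n), so {d_n} ⊂ sigma(M); the spectrum is closed, so its closure is too; and for lambda not in the closure, (M - lambda I) has bounded inverse (the diagonal entries 1/(d_n - lambda) are bounded). For our sequence d_n = 4 * 5^(-n), n = 1, 2, 3, ...:
  - {d_n} = {4 * 5^(-n) : n ≥ 1}; the only limit point is 0
  - closure = {4 * 5^(-n) : n ≥ 1} ∪ {0}
For the norm: a diagonal operator has ||M|| = sup_n |d_n|. Here d_n = 4 * 5^(-n) is positive and decreasing, so sup_n |d_n| = d_1 = 4/5. So ||M|| = 4/5.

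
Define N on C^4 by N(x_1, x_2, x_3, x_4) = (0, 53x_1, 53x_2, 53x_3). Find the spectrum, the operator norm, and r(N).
sigma(N) = {0}; ||N|| = 53; r(N) = 0. (N is nilpotent with N^4 = 0.)

On C^4, N is a strictly lower-triangular matrix with 53 on the subdiagonal and zeros elsewhere, so its characteristic polynomial is lambda^4 and every eigenvalue is 0: sigma(N) = {0}. For the operator norm, N e_i = 53e_{i+1} for i = 1, ..., 3 and N e_4 = 0, so the singular values of N are 53 (with multiplicity 3) and 0; hence ||N|| = 53. The spectral radius r(N) = max|lambda| = 0. Note ||N|| > r(N) — characteristic of non-normal nilpotent operators. Indeed N^4 = 0.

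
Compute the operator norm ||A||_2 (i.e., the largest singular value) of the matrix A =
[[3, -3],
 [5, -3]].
||A||_2 = sqrt((52 + sqrt(2560))/2) ≈ 7.1623 (= sqrt(largest eigenvalue of A^T A))

||A||_2 = sigma_max(A) = sqrt(lambda_max(A^T A)). Form the symmetric matrix M = A^T A =
[[34, -24],
 [-24, 18]].
Its characteristic polynomial (trace, determinant of M give the coefficients) is
  p(λ) = det(λ I - M) = λ^2 - 52λ + 36.
For λ^2 - 52λ + 36 the discriminant is 2560. It is nonnegative but not a perfect square, so the roots are real and irrational: λ = (52 ± sqrt(2560))/2 ≈ 51.2982, 0.7018.
So the eigenvalues of A^T A are ≈ 0.7018, 51.2982 (all ≥ 0, as they must be for A^T A). The largest is λ_max = (52 + sqrt(2560))/2 ≈ 51.2982, hence ||A||_2 = sqrt(λ_max) = sqrt((52 + sqrt(2560))/2) ≈ 7.1623.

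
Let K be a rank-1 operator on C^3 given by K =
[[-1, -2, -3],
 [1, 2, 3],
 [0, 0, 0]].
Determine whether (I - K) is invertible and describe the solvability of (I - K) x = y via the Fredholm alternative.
(I - K) is singular (det(I - K) = 0, i.e. 1 ∈ sigma(K)). (I - K) x = y is solvable iff y ⊥ ker((I - K)^*) = span{(-1, -2, -3)}, i.e. iff -y_1 - 2y_2 - 3y_3 = 0. When solvable, the solutions are x = y + c·(1, -1, 0), c arbitrary (ker(I - K) = span{(1, -1, 0)}, dimension 1).

K has rank 1, so it is an outer product K = u v^T: every row of K is a multiple of one row vector. Reading off the entries, u = (1, -1, 0) and v = (-1, -2, -3) (row i of K equals u_i·v^T). A rank-one matrix u v^T satisfies K u = u (v·u) and kills the (2)-dimensional subspace v^⊥, so its characteristic polynomial is lambda^2 (lambda - v·u) with v·u = tr K = 1. Hence the eigenvalues of I - K are 1 (multiplicity 2) and 1 - (1) = 0, so det(I - K) = 0. (Direct check: I - K =
[[2, 2, 3],
 [-1, -1, -3],
 [0, 0, 1]]
has determinant 0.) So 1 is an eigenvalue of K and (I - K) is not invertible. The finite-dimensional Fredholm alternative says: either (I - K) is invertible, or ker(I - K) ≠ {0} and then range(I - K) = ker((I - K)^*)^⊥, with dim ker(I - K) = dim ker((I - K)^*). We are in the second case, so we need both kernels. Kernel of I - K: (I - K) u = u - u (v·u) = u - u = 0, so ker(I - K) = span{u} = span{(1, -1, 0)} (it is exactly 1-dimensional because rank(I - K) = 2). Kernel of the adjoint: K is real, so (I - K)^* = I - K^T = I - v u^T, and (I - v u^T) v = v - v (u·v) = 0; hence ker((I - K)^*) = span{v} = span{(-1, -2, -3)}. Therefore (I - K) x = y is solvable iff <y, v> = 0, i.e. iff -y_1 - 2y_2 - 3y_3 = 0. When this holds, K y = u (v·y) = 0, so (I - K) y = y and x = y is a particular solution; the full solution set is the line x = y + c·u = y + c·(1, -1, 0), c ∈ C.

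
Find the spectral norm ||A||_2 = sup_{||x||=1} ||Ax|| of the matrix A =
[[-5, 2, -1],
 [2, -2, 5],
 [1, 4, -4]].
||A||_2 ≈ 8.2549 (= sqrt(largest eigenvalue of A^T A))

||A||_2 = sigma_max(A) = sqrt(lambda_max(A^T A)). Form the symmetric matrix M = A^T A =
[[30, -10, 11],
 [-10, 24, -28],
 [11, -28, 42]].
Its characteristic polynomial (trace, sum of principal 2x2 minors, determinant of M give the coefficients) is
  p(λ) = det(λ I - M) = λ^3 - 96λ^2 + 1983λ - 5776.
No integer candidate from the rational root theorem (±divisors of 5776) is a root, so the roots are irrational. The cubic discriminant is Δ = 3499520004 > 0, so there are three distinct real roots. p(3) = -664 and p(4) = 684 have opposite signs, so a root lies in (3, 4); Newton's method refines it to λ ≈ 3.4768. p(24) = 344 and p(25) = -576 have opposite signs, so a root lies in (24, 25); Newton's method refines it to λ ≈ 24.3797. p(68) = -404 and p(69) = 2504 have opposite signs, so a root lies in (68, 69); Newton's method refines it to λ ≈ 68.1435. Check (Vieta): the three roots sum to 96, matching tr M = 96.
So the eigenvalues of A^T A are ≈ 3.4768, 24.3797, 68.1435 (all ≥ 0, as they must be for A^T A). The largest is λ_max ≈ 68.1435, hence ||A||_2 = sqrt(λ_max) ≈ 8.2549.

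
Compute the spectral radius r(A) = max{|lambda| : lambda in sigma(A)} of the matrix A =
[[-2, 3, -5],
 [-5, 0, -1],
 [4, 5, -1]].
r(A) ≈ 7.0928

The eigenvalues of A are the roots of its characteristic polynomial. With M = A (coefficients from the trace, the sum of principal 2x2 minors, and det A):
  p(λ) = det(λ I - M) = λ^3 + 3λ^2 + 42λ - 88.
No integer candidate from the rational root theorem (±divisors of 88) is a root, so the roots are irrational. The cubic discriminant is Δ = -679644 < 0, so there is one real root and a complex-conjugate pair. p(1) = -42 and p(2) = 16 have opposite signs, so a root lies in (1, 2); Newton's method refines it to λ ≈ 1.7492. Dividing out (λ - (1.7492)) leaves approximately λ^2 + 4.7492λ + 50.3076. For λ^2 + 4.7492λ + 50.3076 the discriminant is -178.675. It is negative, so the remaining roots are the complex-conjugate pair λ ≈ -2.3746 ± 6.6835i. Their product equals the constant term, so |λ|^2 ≈ 50.3076 and |λ| ≈ 7.0928.
Thus the eigenvalues (to 4 decimals) are 1.7492 (modulus 1.7492); -2.3746 ± 6.6835i (modulus 7.0928). The spectral radius is the largest modulus: r(A) ≈ 7.0928. (Cross-check: r(A) ≤ ||A||_2 ≈ 7.4141; equality holds whenever A is normal, though it can also hold for some non-normal A.)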